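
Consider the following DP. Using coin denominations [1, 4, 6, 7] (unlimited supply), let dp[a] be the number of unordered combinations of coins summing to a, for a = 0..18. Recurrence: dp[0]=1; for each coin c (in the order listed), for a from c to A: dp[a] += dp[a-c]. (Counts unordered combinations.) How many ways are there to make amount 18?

19

after  coin     0     1     2     3     4     5     6     7     8     9    10    11    12    13    14    15    16    17    18
          1     1     1     1     1     1     1     1     1     1     1     1     1     1     1     1     1     1     1     1
          4     1     1     1     1     2     2     2     2     3     3     3     3     4     4     4     4     5     5     5
          6     1     1     1     1     2     2     3     3     4     4     5     5     7     7     8     8    10    10    12
          7     1     1     1     1     2     2     3     4     5     5     6     7     9    10    12    13    15    16    19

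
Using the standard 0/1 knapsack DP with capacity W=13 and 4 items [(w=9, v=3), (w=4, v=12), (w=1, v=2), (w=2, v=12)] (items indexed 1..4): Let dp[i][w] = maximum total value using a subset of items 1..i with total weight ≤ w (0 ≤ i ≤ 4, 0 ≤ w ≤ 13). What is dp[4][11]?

i\w   0   1   2   3   4   5   6   7   8   9  10  11  12  13
  0   0   0   0   0   0   0   0   0   0   0   0   0   0   0
  1   0   0   0   0   0   0   0   0   0   3   3   3   3   3
  2   0   0   0   0  12  12  12  12  12  12  12  12  12  15
  3   0   2   2   2  12  14  14  14  14  14  14  14  14  15
  4   0   2  12  14  14  14  24  26  26  26  26  26  26  26

26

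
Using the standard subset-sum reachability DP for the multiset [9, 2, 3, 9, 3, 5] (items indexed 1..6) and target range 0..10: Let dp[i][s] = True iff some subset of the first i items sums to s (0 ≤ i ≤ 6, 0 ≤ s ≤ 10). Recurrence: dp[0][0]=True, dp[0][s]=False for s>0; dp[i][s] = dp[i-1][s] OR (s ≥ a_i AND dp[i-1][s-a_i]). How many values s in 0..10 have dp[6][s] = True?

9

i\s   0   1   2   3   4   5   6   7   8   9  10
  0   T   F   F   F   F   F   F   F   F   F   F
  1   T   F   F   F   F   F   F   F   F   T   F
  2   T   F   T   F   F   F   F   F   F   T   F
  3   T   F   T   T   F   T   F   F   F   T   F
  4   T   F   T   T   F   T   F   F   F   T   F
  5   T   F   T   T   F   T   T   F   T   T   F
  6   T   F   T   T   F   T   T   T   T   T   T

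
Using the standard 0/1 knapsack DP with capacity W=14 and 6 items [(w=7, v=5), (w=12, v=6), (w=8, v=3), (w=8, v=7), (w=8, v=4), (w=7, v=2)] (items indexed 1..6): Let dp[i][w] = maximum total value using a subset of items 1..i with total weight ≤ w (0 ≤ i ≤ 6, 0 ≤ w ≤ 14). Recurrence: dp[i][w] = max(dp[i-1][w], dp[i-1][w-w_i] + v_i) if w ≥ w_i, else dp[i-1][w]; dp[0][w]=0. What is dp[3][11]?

5

i\w   0   1   2   3   4   5   6   7   8   9  10  11  12  13  14
  0   0   0   0   0   0   0   0   0   0   0   0   0   0   0   0
  1   0   0   0   0   0   0   0   5   5   5   5   5   5   5   5
  2   0   0   0   0   0   0   0   5   5   5   5   5   6   6   6
  3   0   0   0   0   0   0   0   5   5   5   5   5   6   6   6
  4   0   0   0   0   0   0   0   5   7   7   7   7   7   7   7
  5   0   0   0   0   0   0   0   5   7   7   7   7   7   7   7
  6   0   0   0   0   0   0   0   5   7   7   7   7   7   7   7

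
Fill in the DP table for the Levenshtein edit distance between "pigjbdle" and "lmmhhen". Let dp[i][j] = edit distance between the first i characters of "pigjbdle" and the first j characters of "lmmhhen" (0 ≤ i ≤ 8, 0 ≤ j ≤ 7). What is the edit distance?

8

   ''  l  m  m  h  h  e  n
''  0  1  2  3  4  5  6  7
 p  1  1  2  3  4  5  6  7
 i  2  2  2  3  4  5  6  7
 g  3  3  3  3  4  5  6  7
 j  4  4  4  4  4  5  6  7
 b  5  5  5  5  5  5  6  7
 d  6  6  6  6  6  6  6  7
 l  7  6  7  7  7  7  7  7
 e  8  7  7  8  8  8  7  8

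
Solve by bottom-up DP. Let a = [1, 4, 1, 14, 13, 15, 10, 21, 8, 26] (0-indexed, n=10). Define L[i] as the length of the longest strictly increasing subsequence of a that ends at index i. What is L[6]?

3

   i    0    1    2    3    4    5    6    7    8    9
a[i]    1    4    1   14   13   15   10   21    8   26
L[i]    1    2    1    3    3    4    3    5    3    6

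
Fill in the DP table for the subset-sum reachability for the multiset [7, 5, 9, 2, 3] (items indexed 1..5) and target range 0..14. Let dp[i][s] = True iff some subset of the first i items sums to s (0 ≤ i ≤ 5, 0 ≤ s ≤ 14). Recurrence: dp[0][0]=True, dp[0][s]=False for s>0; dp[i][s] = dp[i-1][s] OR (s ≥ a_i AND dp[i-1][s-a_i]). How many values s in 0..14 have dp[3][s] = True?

6

i\s   0   1   2   3   4   5   6   7   8   9  10  11  12  13  14
  0   T   F   F   F   F   F   F   F   F   F   F   F   F   F   F
  1   T   F   F   F   F   F   F   T   F   F   F   F   F   F   F
  2   T   F   F   F   F   T   F   T   F   F   F   F   T   F   F
  3   T   F   F   F   F   T   F   T   F   T   F   F   T   F   T
  4   T   F   T   F   F   T   F   T   F   T   F   T   T   F   T
  5   T   F   T   T   F   T   F   T   T   T   T   T   T   F   T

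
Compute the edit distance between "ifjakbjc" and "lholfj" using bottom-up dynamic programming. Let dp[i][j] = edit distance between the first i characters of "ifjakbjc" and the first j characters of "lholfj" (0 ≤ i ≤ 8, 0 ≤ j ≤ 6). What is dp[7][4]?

   ''  l  h  o  l  f  j
''  0  1  2  3  4  5  6
 i  1  1  2  3  4  5  6
 f  2  2  2  3  4  4  5
 j  3  3  3  3  4  5  4
 a  4  4  4  4  4  5  5
 k  5  5  5  5  5  5  6
 b  6  6  6  6  6  6  6
 j  7  7  7  7  7  7  6
 c  8  8  8  8  8  8  7

7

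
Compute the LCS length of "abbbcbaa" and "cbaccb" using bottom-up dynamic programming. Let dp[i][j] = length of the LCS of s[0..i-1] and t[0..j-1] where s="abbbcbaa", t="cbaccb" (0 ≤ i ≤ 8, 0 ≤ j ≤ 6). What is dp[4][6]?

2

   ''  c  b  a  c  c  b
''  0  0  0  0  0  0  0
 a  0  0  0  1  1  1  1
 b  0  0  1  1  1  1  2
 b  0  0  1  1  1  1  2
 b  0  0  1  1  1  1  2
 c  0  1  1  1  2  2  2
 b  0  1  2  2  2  2  3
 a  0  1  2  3  3  3  3
 a  0  1  2  3  3  3  3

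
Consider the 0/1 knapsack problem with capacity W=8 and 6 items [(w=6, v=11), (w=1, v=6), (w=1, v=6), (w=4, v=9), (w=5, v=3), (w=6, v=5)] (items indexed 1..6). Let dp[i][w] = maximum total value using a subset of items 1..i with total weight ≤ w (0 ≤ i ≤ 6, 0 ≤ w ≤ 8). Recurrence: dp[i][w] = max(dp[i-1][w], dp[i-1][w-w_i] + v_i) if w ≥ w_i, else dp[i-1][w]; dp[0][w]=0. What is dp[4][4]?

i\w   0   1   2   3   4   5   6   7   8
  0   0   0   0   0   0   0   0   0   0
  1   0   0   0   0   0   0  11  11  11
  2   0   6   6   6   6   6  11  17  17
  3   0   6  12  12  12  12  12  17  23
  4   0   6  12  12  12  15  21  21  23
  5   0   6  12  12  12  15  21  21  23
  6   0   6  12  12  12  15  21  21  23

12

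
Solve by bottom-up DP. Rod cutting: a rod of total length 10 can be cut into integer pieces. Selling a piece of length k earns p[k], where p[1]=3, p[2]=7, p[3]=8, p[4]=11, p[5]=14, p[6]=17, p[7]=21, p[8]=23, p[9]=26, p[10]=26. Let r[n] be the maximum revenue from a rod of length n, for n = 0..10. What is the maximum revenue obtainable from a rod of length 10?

35

   n    0    1    2    3    4    5    6    7    8    9   10
r[n]    0    3    7   10   14   17   21   24   28   31   35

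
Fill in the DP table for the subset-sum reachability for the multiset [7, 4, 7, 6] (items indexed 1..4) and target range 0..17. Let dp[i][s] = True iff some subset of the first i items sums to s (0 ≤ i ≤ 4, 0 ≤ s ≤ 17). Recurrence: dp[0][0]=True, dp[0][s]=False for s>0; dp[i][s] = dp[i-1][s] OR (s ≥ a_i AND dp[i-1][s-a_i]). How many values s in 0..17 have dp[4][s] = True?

i\s   0   1   2   3   4   5   6   7   8   9  10  11  12  13  14  15  16  17
  0   T   F   F   F   F   F   F   F   F   F   F   F   F   F   F   F   F   F
  1   T   F   F   F   F   F   F   T   F   F   F   F   F   F   F   F   F   F
  2   T   F   F   F   T   F   F   T   F   F   F   T   F   F   F   F   F   F
  3   T   F   F   F   T   F   F   T   F   F   F   T   F   F   T   F   F   F
  4   T   F   F   F   T   F   T   T   F   F   T   T   F   T   T   F   F   T

9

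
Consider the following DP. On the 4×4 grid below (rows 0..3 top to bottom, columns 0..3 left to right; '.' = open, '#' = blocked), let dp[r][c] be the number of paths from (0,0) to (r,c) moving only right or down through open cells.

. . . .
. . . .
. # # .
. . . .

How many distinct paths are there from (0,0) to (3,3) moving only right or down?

r\c   0   1   2   3
  0   1   1   1   1
  1   1   2   3   4
  2   1   0   0   4
  3   1   1   1   5

5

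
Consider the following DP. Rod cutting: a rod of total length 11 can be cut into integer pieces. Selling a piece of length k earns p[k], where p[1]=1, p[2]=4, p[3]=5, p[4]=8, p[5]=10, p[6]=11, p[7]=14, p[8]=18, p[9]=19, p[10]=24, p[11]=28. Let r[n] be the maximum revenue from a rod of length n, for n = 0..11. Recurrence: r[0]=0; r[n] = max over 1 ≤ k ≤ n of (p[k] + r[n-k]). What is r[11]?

   n    0    1    2    3    4    5    6    7    8    9   10   11
r[n]    0    1    4    5    8   10   12   14   18   19   24   28

28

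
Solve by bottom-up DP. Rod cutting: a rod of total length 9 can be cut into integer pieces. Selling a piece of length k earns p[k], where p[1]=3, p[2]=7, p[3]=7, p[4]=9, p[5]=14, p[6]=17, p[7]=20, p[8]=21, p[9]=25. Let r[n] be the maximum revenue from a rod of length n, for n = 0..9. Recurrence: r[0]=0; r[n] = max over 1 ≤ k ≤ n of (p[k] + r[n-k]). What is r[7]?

24

   n    0    1    2    3    4    5    6    7    8    9
r[n]    0    3    7   10   14   17   21   24   28   31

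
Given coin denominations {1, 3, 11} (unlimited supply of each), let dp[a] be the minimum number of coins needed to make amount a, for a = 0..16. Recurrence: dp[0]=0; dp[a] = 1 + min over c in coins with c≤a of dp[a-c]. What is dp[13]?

 a  0  1  2  3  4  5  6  7  8  9 10 11 12 13 14 15 16
dp  0  1  2  1  2  3  2  3  4  3  4  1  2  3  2  3  4

3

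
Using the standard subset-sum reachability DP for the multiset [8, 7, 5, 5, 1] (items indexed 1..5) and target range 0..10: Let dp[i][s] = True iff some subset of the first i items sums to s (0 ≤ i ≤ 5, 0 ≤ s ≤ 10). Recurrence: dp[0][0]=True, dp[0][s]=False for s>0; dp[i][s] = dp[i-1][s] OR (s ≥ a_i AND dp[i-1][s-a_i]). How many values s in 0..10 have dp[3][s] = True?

i\s   0   1   2   3   4   5   6   7   8   9  10
  0   T   F   F   F   F   F   F   F   F   F   F
  1   T   F   F   F   F   F   F   F   T   F   F
  2   T   F   F   F   F   F   F   T   T   F   F
  3   T   F   F   F   F   T   F   T   T   F   F
  4   T   F   F   F   F   T   F   T   T   F   T
  5   T   T   F   F   F   T   T   T   T   T   T

4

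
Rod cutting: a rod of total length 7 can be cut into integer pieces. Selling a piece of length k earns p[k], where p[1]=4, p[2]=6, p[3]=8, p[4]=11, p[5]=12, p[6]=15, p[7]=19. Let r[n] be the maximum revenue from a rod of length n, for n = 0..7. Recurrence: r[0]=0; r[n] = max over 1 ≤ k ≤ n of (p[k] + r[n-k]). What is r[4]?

   n    0    1    2    3    4    5    6    7
r[n]    0    4    8   12   16   20   24   28

16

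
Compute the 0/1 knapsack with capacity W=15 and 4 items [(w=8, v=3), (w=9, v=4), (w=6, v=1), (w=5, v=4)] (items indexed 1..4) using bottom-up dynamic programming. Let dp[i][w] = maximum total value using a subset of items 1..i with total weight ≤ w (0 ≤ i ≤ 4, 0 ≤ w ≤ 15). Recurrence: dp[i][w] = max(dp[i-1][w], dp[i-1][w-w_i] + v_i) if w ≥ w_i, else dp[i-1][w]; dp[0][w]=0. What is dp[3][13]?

i\w   0   1   2   3   4   5   6   7   8   9  10  11  12  13  14  15
  0   0   0   0   0   0   0   0   0   0   0   0   0   0   0   0   0
  1   0   0   0   0   0   0   0   0   3   3   3   3   3   3   3   3
  2   0   0   0   0   0   0   0   0   3   4   4   4   4   4   4   4
  3   0   0   0   0   0   0   1   1   3   4   4   4   4   4   4   5
  4   0   0   0   0   0   4   4   4   4   4   4   5   5   7   8   8

4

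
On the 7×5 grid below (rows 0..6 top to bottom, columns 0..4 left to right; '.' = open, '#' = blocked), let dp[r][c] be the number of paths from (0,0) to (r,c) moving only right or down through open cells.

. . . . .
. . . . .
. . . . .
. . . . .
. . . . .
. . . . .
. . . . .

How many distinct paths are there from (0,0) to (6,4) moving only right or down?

r\c   0   1   2   3   4
  0   1   1   1   1   1
  1   1   2   3   4   5
  2   1   3   6  10  15
  3   1   4  10  20  35
  4   1   5  15  35  70
  5   1   6  21  56 126
  6   1   7  28  84 210

210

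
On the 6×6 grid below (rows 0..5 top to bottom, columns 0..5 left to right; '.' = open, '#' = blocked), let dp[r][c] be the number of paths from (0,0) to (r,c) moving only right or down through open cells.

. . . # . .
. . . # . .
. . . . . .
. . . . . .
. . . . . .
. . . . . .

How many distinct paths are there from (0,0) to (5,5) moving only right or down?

r\c   0   1   2   3   4   5
  0   1   1   1   0   0   0
  1   1   2   3   0   0   0
  2   1   3   6   6   6   6
  3   1   4  10  16  22  28
  4   1   5  15  31  53  81
  5   1   6  21  52 105 186

186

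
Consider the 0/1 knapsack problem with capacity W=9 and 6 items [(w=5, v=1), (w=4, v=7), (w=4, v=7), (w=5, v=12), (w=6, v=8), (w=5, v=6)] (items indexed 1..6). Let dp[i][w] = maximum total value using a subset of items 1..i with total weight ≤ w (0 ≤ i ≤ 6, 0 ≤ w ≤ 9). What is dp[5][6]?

i\w   0   1   2   3   4   5   6   7   8   9
  0   0   0   0   0   0   0   0   0   0   0
  1   0   0   0   0   0   1   1   1   1   1
  2   0   0   0   0   7   7   7   7   7   8
  3   0   0   0   0   7   7   7   7  14  14
  4   0   0   0   0   7  12  12  12  14  19
  5   0   0   0   0   7  12  12  12  14  19
  6   0   0   0   0   7  12  12  12  14  19

12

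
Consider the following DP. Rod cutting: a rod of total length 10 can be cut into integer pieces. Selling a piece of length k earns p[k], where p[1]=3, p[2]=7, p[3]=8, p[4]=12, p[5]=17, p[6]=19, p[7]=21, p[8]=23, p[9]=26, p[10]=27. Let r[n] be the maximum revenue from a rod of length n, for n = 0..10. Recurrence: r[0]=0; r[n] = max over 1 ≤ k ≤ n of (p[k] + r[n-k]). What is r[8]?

   n    0    1    2    3    4    5    6    7    8    9   10
r[n]    0    3    7   10   14   17   21   24   28   31   35

28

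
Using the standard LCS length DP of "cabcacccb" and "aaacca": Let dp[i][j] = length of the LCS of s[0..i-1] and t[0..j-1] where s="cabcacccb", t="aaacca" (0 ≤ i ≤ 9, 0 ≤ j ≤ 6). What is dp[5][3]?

2

   ''  a  a  a  c  c  a
''  0  0  0  0  0  0  0
 c  0  0  0  0  1  1  1
 a  0  1  1  1  1  1  2
 b  0  1  1  1  1  1  2
 c  0  1  1  1  2  2  2
 a  0  1  2  2  2  2  3
 c  0  1  2  2  3  3  3
 c  0  1  2  2  3  4  4
 c  0  1  2  2  3  4  4
 b  0  1  2  2  3  4  4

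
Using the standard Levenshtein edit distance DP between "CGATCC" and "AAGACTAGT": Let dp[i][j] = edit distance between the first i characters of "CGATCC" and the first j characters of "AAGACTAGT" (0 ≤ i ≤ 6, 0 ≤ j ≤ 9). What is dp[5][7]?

   ''  A  A  G  A  C  T  A  G  T
''  0  1  2  3  4  5  6  7  8  9
 C  1  1  2  3  4  4  5  6  7  8
 G  2  2  2  2  3  4  5  6  6  7
 A  3  2  2  3  2  3  4  5  6  7
 T  4  3  3  3  3  3  3  4  5  6
 C  5  4  4  4  4  3  4  4  5  6
 C  6  5  5  5  5  4  4  5  5  6

4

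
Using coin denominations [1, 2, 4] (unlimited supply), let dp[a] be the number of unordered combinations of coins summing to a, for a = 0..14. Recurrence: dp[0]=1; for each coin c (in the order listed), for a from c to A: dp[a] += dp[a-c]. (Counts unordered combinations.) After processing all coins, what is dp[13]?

after  coin     0     1     2     3     4     5     6     7     8     9    10    11    12    13    14
          1     1     1     1     1     1     1     1     1     1     1     1     1     1     1     1
          2     1     1     2     2     3     3     4     4     5     5     6     6     7     7     8
          4     1     1     2     2     4     4     6     6     9     9    12    12    16    16    20

16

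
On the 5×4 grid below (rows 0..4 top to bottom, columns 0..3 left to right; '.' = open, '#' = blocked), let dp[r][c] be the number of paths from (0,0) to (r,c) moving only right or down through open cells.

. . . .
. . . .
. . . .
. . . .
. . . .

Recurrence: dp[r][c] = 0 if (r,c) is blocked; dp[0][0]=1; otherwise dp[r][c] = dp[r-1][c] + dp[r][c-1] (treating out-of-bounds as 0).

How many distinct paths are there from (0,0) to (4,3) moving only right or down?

r\c   0   1   2   3
  0   1   1   1   1
  1   1   2   3   4
  2   1   3   6  10
  3   1   4  10  20
  4   1   5  15  35

35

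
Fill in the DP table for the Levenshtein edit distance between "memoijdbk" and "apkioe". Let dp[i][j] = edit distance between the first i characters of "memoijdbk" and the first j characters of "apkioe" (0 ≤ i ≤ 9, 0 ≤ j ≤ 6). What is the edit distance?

8

   ''  a  p  k  i  o  e
''  0  1  2  3  4  5  6
 m  1  1  2  3  4  5  6
 e  2  2  2  3  4  5  5
 m  3  3  3  3  4  5  6
 o  4  4  4  4  4  4  5
 i  5  5  5  5  4  5  5
 j  6  6  6  6  5  5  6
 d  7  7  7  7  6  6  6
 b  8  8  8  8  7  7  7
 k  9  9  9  8  8  8  8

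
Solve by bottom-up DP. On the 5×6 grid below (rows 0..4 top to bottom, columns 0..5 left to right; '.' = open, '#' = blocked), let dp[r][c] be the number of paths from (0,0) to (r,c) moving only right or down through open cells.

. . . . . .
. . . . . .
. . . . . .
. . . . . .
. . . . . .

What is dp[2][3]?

10

r\c   0   1   2   3   4   5
  0   1   1   1   1   1   1
  1   1   2   3   4   5   6
  2   1   3   6  10  15  21
  3   1   4  10  20  35  56
  4   1   5  15  35  70 126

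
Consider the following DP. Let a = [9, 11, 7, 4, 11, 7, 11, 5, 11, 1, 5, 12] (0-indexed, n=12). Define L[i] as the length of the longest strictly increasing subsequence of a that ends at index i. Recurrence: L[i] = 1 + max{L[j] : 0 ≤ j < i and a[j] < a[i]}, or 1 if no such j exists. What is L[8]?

   i    0    1    2    3    4    5    6    7    8    9   10   11
a[i]    9   11    7    4   11    7   11    5   11    1    5   12
L[i]    1    2    1    1    2    2    3    2    3    1    2    4

3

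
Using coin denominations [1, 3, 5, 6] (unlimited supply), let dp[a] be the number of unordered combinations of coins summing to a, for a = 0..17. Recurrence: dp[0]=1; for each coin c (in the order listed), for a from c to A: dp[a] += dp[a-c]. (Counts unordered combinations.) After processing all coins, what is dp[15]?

21

after  coin     0     1     2     3     4     5     6     7     8     9    10    11    12    13    14    15    16    17
          1     1     1     1     1     1     1     1     1     1     1     1     1     1     1     1     1     1     1
          3     1     1     1     2     2     2     3     3     3     4     4     4     5     5     5     6     6     6
          5     1     1     1     2     2     3     4     4     5     6     7     8     9    10    11    13    14    15
          6     1     1     1     2     2     3     5     5     6     8     9    11    14    15    17    21    23    26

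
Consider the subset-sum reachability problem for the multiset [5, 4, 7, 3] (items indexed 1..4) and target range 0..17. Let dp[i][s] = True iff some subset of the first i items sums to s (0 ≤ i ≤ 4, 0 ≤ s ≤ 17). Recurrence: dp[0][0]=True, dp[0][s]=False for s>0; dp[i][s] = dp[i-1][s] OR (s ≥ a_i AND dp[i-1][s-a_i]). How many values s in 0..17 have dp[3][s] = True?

i\s   0   1   2   3   4   5   6   7   8   9  10  11  12  13  14  15  16  17
  0   T   F   F   F   F   F   F   F   F   F   F   F   F   F   F   F   F   F
  1   T   F   F   F   F   T   F   F   F   F   F   F   F   F   F   F   F   F
  2   T   F   F   F   T   T   F   F   F   T   F   F   F   F   F   F   F   F
  3   T   F   F   F   T   T   F   T   F   T   F   T   T   F   F   F   T   F
  4   T   F   F   T   T   T   F   T   T   T   T   T   T   F   T   T   T   F

8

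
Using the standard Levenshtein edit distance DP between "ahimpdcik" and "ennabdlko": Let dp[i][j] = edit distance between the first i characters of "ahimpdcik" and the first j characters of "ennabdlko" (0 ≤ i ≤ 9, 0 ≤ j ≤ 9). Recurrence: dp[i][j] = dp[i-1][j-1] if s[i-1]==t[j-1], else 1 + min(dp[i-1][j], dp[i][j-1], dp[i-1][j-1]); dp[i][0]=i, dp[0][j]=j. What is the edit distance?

8

   ''  e  n  n  a  b  d  l  k  o
''  0  1  2  3  4  5  6  7  8  9
 a  1  1  2  3  3  4  5  6  7  8
 h  2  2  2  3  4  4  5  6  7  8
 i  3  3  3  3  4  5  5  6  7  8
 m  4  4  4  4  4  5  6  6  7  8
 p  5  5  5  5  5  5  6  7  7  8
 d  6  6  6  6  6  6  5  6  7  8
 c  7  7  7  7  7  7  6  6  7  8
 i  8  8  8  8  8  8  7  7  7  8
 k  9  9  9  9  9  9  8  8  7  8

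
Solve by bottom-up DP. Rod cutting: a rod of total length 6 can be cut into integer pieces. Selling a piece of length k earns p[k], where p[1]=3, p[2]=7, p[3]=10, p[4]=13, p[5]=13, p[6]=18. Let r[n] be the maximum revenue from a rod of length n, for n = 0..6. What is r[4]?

   n    0    1    2    3    4    5    6
r[n]    0    3    7   10   14   17   21

14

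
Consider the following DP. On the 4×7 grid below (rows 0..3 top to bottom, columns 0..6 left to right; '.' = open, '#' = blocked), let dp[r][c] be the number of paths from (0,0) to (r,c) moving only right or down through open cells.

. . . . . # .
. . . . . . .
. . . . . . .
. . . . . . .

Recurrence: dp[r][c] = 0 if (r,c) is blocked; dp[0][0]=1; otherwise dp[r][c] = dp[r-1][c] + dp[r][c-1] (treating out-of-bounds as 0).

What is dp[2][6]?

25

r\c   0   1   2   3   4   5   6
  0   1   1   1   1   1   0   0
  1   1   2   3   4   5   5   5
  2   1   3   6  10  15  20  25
  3   1   4  10  20  35  55  80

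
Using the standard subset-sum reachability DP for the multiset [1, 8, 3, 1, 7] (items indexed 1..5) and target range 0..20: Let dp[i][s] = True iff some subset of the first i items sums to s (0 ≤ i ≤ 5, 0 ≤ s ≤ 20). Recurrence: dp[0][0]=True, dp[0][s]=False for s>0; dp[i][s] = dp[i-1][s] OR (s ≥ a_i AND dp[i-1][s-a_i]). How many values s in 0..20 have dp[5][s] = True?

19

i\s   0   1   2   3   4   5   6   7   8   9  10  11  12  13  14  15  16  17  18  19  20
  0   T   F   F   F   F   F   F   F   F   F   F   F   F   F   F   F   F   F   F   F   F
  1   T   T   F   F   F   F   F   F   F   F   F   F   F   F   F   F   F   F   F   F   F
  2   T   T   F   F   F   F   F   F   T   T   F   F   F   F   F   F   F   F   F   F   F
  3   T   T   F   T   T   F   F   F   T   T   F   T   T   F   F   F   F   F   F   F   F
  4   T   T   T   T   T   T   F   F   T   T   T   T   T   T   F   F   F   F   F   F   F
  5   T   T   T   T   T   T   F   T   T   T   T   T   T   T   F   T   T   T   T   T   T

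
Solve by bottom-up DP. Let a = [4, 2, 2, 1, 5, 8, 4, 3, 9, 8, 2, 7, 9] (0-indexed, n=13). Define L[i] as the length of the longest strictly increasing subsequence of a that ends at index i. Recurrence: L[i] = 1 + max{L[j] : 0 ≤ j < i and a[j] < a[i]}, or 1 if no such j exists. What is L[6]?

2

   i    0    1    2    3    4    5    6    7    8    9   10   11   12
a[i]    4    2    2    1    5    8    4    3    9    8    2    7    9
L[i]    1    1    1    1    2    3    2    2    4    3    2    3    4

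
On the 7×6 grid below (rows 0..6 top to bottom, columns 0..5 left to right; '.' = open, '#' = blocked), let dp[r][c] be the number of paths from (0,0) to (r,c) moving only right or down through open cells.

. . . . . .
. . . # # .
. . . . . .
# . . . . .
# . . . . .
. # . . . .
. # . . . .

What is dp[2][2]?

r\c   0   1   2   3   4   5
  0   1   1   1   1   1   1
  1   1   2   3   0   0   1
  2   1   3   6   6   6   7
  3   0   3   9  15  21  28
  4   0   3  12  27  48  76
  5   0   0  12  39  87 163
  6   0   0  12  51 138 301

6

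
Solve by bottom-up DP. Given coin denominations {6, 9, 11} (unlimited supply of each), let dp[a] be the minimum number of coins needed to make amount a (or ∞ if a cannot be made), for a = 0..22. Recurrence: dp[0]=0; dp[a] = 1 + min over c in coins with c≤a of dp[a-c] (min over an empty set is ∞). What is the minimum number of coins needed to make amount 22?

 a  0  1  2  3  4  5  6  7  8  9 10 11 12 13 14 15 16 17 18 19 20 21 22
dp  0  -  -  -  -  -  1  -  -  1  -  1  2  -  -  2  -  2  2  -  2  3  2
(- denotes ∞ / unreachable)

2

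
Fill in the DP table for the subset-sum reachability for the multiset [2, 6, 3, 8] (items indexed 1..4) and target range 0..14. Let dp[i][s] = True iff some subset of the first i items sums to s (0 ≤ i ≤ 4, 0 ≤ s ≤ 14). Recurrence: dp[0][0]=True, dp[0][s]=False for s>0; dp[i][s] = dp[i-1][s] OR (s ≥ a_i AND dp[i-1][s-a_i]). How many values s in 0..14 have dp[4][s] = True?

11

i\s   0   1   2   3   4   5   6   7   8   9  10  11  12  13  14
  0   T   F   F   F   F   F   F   F   F   F   F   F   F   F   F
  1   T   F   T   F   F   F   F   F   F   F   F   F   F   F   F
  2   T   F   T   F   F   F   T   F   T   F   F   F   F   F   F
  3   T   F   T   T   F   T   T   F   T   T   F   T   F   F   F
  4   T   F   T   T   F   T   T   F   T   T   T   T   F   T   T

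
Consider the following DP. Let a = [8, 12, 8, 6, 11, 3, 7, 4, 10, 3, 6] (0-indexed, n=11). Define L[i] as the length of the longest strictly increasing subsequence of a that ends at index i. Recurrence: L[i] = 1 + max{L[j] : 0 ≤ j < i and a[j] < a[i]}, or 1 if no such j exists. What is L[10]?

3

   i    0    1    2    3    4    5    6    7    8    9   10
a[i]    8   12    8    6   11    3    7    4   10    3    6
L[i]    1    2    1    1    2    1    2    2    3    1    3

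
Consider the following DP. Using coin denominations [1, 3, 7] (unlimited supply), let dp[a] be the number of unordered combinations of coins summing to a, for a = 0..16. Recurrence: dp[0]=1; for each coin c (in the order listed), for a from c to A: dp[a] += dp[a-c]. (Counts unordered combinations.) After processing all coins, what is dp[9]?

5

after  coin     0     1     2     3     4     5     6     7     8     9    10    11    12    13    14    15    16
          1     1     1     1     1     1     1     1     1     1     1     1     1     1     1     1     1     1
          3     1     1     1     2     2     2     3     3     3     4     4     4     5     5     5     6     6
          7     1     1     1     2     2     2     3     4     4     5     6     6     7     8     9    10    11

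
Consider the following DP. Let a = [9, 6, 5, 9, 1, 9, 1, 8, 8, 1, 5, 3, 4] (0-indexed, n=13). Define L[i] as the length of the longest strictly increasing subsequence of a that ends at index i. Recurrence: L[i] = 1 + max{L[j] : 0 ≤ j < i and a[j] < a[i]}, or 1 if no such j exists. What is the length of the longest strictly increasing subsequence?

   i    0    1    2    3    4    5    6    7    8    9   10   11   12
a[i]    9    6    5    9    1    9    1    8    8    1    5    3    4
L[i]    1    1    1    2    1    2    1    2    2    1    2    2    3

3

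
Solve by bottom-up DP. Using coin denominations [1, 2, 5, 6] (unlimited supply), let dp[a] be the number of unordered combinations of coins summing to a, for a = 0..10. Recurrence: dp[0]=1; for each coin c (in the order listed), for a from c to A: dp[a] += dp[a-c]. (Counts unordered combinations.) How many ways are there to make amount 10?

after  coin     0     1     2     3     4     5     6     7     8     9    10
          1     1     1     1     1     1     1     1     1     1     1     1
          2     1     1     2     2     3     3     4     4     5     5     6
          5     1     1     2     2     3     4     5     6     7     8    10
          6     1     1     2     2     3     4     6     7     9    10    13

13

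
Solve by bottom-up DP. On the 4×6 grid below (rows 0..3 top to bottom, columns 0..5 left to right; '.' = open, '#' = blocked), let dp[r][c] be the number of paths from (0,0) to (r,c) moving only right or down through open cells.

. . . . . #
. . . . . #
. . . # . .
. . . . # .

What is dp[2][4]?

5

r\c   0   1   2   3   4   5
  0   1   1   1   1   1   0
  1   1   2   3   4   5   0
  2   1   3   6   0   5   5
  3   1   4  10  10   0   5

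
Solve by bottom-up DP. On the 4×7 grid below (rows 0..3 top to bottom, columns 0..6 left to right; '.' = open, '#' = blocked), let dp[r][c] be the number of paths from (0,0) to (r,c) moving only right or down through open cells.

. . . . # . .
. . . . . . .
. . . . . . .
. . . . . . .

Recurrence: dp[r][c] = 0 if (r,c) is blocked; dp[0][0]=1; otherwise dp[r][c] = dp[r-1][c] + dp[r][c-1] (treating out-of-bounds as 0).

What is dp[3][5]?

r\c   0   1   2   3   4   5   6
  0   1   1   1   1   0   0   0
  1   1   2   3   4   4   4   4
  2   1   3   6  10  14  18  22
  3   1   4  10  20  34  52  74

52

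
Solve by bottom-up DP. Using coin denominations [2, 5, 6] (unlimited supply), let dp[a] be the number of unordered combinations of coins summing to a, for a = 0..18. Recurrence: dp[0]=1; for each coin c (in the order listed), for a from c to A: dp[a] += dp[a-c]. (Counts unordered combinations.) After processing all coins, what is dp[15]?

3

after  coin     0     1     2     3     4     5     6     7     8     9    10    11    12    13    14    15    16    17    18
          2     1     0     1     0     1     0     1     0     1     0     1     0     1     0     1     0     1     0     1
          5     1     0     1     0     1     1     1     1     1     1     2     1     2     1     2     2     2     2     2
          6     1     0     1     0     1     1     2     1     2     1     3     2     4     2     4     3     5     4     6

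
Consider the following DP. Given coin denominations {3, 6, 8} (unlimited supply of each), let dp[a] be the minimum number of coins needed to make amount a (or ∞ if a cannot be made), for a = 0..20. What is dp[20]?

3

 a  0  1  2  3  4  5  6  7  8  9 10 11 12 13 14 15 16 17 18 19 20
dp  0  -  -  1  -  -  1  -  1  2  -  2  2  -  2  3  2  3  3  3  3
(- denotes ∞ / unreachable)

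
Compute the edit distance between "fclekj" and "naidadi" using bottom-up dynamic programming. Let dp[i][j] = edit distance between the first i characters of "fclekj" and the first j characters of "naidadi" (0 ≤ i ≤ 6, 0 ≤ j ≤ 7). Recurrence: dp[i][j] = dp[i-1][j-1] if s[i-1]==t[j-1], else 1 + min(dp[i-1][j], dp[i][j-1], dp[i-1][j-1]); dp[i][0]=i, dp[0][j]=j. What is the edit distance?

7

   ''  n  a  i  d  a  d  i
''  0  1  2  3  4  5  6  7
 f  1  1  2  3  4  5  6  7
 c  2  2  2  3  4  5  6  7
 l  3  3  3  3  4  5  6  7
 e  4  4  4  4  4  5  6  7
 k  5  5  5  5  5  5  6  7
 j  6  6  6  6  6  6  6  7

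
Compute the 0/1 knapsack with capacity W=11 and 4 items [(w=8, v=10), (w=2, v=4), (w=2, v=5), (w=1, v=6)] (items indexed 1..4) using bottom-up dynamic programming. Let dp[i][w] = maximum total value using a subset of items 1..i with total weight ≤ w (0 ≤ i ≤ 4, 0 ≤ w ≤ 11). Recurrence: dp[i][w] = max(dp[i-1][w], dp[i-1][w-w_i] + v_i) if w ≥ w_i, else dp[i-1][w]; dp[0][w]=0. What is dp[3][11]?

15

i\w   0   1   2   3   4   5   6   7   8   9  10  11
  0   0   0   0   0   0   0   0   0   0   0   0   0
  1   0   0   0   0   0   0   0   0  10  10  10  10
  2   0   0   4   4   4   4   4   4  10  10  14  14
  3   0   0   5   5   9   9   9   9  10  10  15  15
  4   0   6   6  11  11  15  15  15  15  16  16  21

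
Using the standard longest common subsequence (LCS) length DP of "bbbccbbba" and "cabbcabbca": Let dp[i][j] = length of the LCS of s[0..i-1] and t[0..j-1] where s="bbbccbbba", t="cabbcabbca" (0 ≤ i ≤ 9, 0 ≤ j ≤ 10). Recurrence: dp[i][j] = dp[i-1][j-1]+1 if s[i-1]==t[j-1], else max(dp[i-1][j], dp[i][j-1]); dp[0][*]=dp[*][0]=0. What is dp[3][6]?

2

   ''  c  a  b  b  c  a  b  b  c  a
''  0  0  0  0  0  0  0  0  0  0  0
 b  0  0  0  1  1  1  1  1  1  1  1
 b  0  0  0  1  2  2  2  2  2  2  2
 b  0  0  0  1  2  2  2  3  3  3  3
 c  0  1  1  1  2  3  3  3  3  4  4
 c  0  1  1  1  2  3  3  3  3  4  4
 b  0  1  1  2  2  3  3  4  4  4  4
 b  0  1  1  2  3  3  3  4  5  5  5
 b  0  1  1  2  3  3  3  4  5  5  5
 a  0  1  2  2  3  3  4  4  5  5  6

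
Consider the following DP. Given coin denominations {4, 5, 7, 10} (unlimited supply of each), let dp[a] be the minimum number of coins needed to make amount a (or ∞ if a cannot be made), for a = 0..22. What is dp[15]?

2

 a  0  1  2  3  4  5  6  7  8  9 10 11 12 13 14 15 16 17 18 19 20 21 22
dp  0  -  -  -  1  1  -  1  2  2  1  2  2  3  2  2  3  2  3  3  2  3  3
(- denotes ∞ / unreachable)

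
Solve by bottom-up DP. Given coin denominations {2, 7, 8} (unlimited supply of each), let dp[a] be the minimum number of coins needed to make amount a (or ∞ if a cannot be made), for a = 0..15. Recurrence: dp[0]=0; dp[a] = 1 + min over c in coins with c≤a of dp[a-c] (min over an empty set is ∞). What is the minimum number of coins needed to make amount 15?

 a  0  1  2  3  4  5  6  7  8  9 10 11 12 13 14 15
dp  0  -  1  -  2  -  3  1  1  2  2  3  3  4  2  2
(- denotes ∞ / unreachable)

2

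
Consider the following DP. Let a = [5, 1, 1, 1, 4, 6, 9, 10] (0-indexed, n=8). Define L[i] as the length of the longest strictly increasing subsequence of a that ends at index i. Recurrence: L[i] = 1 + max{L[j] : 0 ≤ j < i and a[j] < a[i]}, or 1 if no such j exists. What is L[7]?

5

   i    0    1    2    3    4    5    6    7
a[i]    5    1    1    1    4    6    9   10
L[i]    1    1    1    1    2    3    4    5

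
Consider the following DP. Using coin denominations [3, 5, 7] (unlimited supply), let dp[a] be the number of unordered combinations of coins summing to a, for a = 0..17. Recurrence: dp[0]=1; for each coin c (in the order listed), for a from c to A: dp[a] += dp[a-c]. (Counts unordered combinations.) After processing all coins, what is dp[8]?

after  coin     0     1     2     3     4     5     6     7     8     9    10    11    12    13    14    15    16    17
          3     1     0     0     1     0     0     1     0     0     1     0     0     1     0     0     1     0     0
          5     1     0     0     1     0     1     1     0     1     1     1     1     1     1     1     2     1     1
          7     1     0     0     1     0     1     1     1     1     1     2     1     2     2     2     3     2     3

1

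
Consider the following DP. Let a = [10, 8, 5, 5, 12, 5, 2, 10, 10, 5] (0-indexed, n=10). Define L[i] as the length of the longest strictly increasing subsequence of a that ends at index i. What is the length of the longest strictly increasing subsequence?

2

   i    0    1    2    3    4    5    6    7    8    9
a[i]   10    8    5    5   12    5    2   10   10    5
L[i]    1    1    1    1    2    1    1    2    2    2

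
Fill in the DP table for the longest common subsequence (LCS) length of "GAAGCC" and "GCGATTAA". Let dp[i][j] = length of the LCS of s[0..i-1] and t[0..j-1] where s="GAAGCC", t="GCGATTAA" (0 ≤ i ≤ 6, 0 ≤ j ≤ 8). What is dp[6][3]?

   ''  G  C  G  A  T  T  A  A
''  0  0  0  0  0  0  0  0  0
 G  0  1  1  1  1  1  1  1  1
 A  0  1  1  1  2  2  2  2  2
 A  0  1  1  1  2  2  2  3  3
 G  0  1  1  2  2  2  2  3  3
 C  0  1  2  2  2  2  2  3  3
 C  0  1  2  2  2  2  2  3  3

2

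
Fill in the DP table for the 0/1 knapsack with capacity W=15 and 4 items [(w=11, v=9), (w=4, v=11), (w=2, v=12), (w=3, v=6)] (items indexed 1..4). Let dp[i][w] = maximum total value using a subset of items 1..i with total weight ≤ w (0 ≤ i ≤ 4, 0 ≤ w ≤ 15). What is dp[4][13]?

i\w   0   1   2   3   4   5   6   7   8   9  10  11  12  13  14  15
  0   0   0   0   0   0   0   0   0   0   0   0   0   0   0   0   0
  1   0   0   0   0   0   0   0   0   0   0   0   9   9   9   9   9
  2   0   0   0   0  11  11  11  11  11  11  11  11  11  11  11  20
  3   0   0  12  12  12  12  23  23  23  23  23  23  23  23  23  23
  4   0   0  12  12  12  18  23  23  23  29  29  29  29  29  29  29

29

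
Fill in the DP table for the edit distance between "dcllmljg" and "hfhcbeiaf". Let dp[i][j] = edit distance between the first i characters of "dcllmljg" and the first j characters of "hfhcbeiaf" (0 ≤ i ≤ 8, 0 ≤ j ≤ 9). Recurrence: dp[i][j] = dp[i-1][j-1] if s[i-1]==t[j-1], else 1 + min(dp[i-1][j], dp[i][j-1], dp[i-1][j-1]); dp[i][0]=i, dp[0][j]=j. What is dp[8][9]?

   ''  h  f  h  c  b  e  i  a  f
''  0  1  2  3  4  5  6  7  8  9
 d  1  1  2  3  4  5  6  7  8  9
 c  2  2  2  3  3  4  5  6  7  8
 l  3  3  3  3  4  4  5  6  7  8
 l  4  4  4  4  4  5  5  6  7  8
 m  5  5  5  5  5  5  6  6  7  8
 l  6  6  6  6  6  6  6  7  7  8
 j  7  7  7  7  7  7  7  7  8  8
 g  8  8  8  8  8  8  8  8  8  9

9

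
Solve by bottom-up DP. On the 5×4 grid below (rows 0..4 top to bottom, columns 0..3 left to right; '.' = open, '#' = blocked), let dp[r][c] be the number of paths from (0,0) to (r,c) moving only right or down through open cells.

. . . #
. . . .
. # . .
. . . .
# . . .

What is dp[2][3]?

r\c   0   1   2   3
  0   1   1   1   0
  1   1   2   3   3
  2   1   0   3   6
  3   1   1   4  10
  4   0   1   5  15

6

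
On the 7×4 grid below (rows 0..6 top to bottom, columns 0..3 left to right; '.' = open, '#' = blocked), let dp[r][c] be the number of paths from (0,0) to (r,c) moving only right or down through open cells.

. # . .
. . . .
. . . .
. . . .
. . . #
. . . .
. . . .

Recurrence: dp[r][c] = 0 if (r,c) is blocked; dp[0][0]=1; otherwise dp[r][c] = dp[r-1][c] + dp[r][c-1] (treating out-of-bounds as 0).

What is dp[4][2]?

r\c   0   1   2   3
  0   1   0   0   0
  1   1   1   1   1
  2   1   2   3   4
  3   1   3   6  10
  4   1   4  10   0
  5   1   5  15  15
  6   1   6  21  36

10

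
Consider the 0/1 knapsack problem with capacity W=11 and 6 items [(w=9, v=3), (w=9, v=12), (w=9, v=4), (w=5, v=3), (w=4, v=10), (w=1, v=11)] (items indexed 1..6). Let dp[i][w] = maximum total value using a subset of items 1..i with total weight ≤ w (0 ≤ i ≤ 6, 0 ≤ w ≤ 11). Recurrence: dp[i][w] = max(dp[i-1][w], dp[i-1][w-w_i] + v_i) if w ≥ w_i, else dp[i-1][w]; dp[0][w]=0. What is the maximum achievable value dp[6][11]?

24

i\w   0   1   2   3   4   5   6   7   8   9  10  11
  0   0   0   0   0   0   0   0   0   0   0   0   0
  1   0   0   0   0   0   0   0   0   0   3   3   3
  2   0   0   0   0   0   0   0   0   0  12  12  12
  3   0   0   0   0   0   0   0   0   0  12  12  12
  4   0   0   0   0   0   3   3   3   3  12  12  12
  5   0   0   0   0  10  10  10  10  10  13  13  13
  6   0  11  11  11  11  21  21  21  21  21  24  24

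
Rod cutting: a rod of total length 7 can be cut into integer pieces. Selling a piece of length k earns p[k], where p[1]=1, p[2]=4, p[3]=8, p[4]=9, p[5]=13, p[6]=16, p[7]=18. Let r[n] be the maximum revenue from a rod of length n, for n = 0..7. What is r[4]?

   n    0    1    2    3    4    5    6    7
r[n]    0    1    4    8    9   13   16   18

9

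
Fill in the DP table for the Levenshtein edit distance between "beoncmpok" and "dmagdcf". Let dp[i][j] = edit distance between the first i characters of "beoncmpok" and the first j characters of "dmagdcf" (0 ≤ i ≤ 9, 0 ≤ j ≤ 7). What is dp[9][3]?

   ''  d  m  a  g  d  c  f
''  0  1  2  3  4  5  6  7
 b  1  1  2  3  4  5  6  7
 e  2  2  2  3  4  5  6  7
 o  3  3  3  3  4  5  6  7
 n  4  4  4  4  4  5  6  7
 c  5  5  5  5  5  5  5  6
 m  6  6  5  6  6  6  6  6
 p  7  7  6  6  7  7  7  7
 o  8  8  7  7  7  8  8  8
 k  9  9  8  8  8  8  9  9

8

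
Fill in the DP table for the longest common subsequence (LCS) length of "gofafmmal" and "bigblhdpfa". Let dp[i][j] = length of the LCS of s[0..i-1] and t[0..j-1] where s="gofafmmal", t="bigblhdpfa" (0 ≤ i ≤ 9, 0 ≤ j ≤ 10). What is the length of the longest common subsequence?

   ''  b  i  g  b  l  h  d  p  f  a
''  0  0  0  0  0  0  0  0  0  0  0
 g  0  0  0  1  1  1  1  1  1  1  1
 o  0  0  0  1  1  1  1  1  1  1  1
 f  0  0  0  1  1  1  1  1  1  2  2
 a  0  0  0  1  1  1  1  1  1  2  3
 f  0  0  0  1  1  1  1  1  1  2  3
 m  0  0  0  1  1  1  1  1  1  2  3
 m  0  0  0  1  1  1  1  1  1  2  3
 a  0  0  0  1  1  1  1  1  1  2  3
 l  0  0  0  1  1  2  2  2  2  2  3

3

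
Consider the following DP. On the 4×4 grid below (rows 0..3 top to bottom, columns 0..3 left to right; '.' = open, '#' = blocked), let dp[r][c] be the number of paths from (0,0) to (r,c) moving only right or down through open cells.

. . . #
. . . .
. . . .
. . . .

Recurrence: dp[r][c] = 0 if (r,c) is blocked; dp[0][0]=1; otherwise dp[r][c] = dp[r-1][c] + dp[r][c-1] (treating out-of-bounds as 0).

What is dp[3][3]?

19

r\c   0   1   2   3
  0   1   1   1   0
  1   1   2   3   3
  2   1   3   6   9
  3   1   4  10  19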